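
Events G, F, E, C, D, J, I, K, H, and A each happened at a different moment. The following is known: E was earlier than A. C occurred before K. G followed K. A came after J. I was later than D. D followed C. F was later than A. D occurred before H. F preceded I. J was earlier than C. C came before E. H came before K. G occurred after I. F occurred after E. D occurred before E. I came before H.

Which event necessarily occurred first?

J

J has a chain of constraints placing it before every other event, so J must be first.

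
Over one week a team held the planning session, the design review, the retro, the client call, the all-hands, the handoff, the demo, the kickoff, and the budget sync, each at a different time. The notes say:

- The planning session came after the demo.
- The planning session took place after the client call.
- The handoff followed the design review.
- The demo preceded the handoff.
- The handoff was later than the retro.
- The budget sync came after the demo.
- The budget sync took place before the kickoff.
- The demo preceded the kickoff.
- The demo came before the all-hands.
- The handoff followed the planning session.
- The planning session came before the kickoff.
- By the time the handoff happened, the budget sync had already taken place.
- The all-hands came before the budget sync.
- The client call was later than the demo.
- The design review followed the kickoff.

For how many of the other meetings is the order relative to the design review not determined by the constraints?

Forced before the design review: the all-hands, the budget sync, the client call, the demo, the kickoff, and the planning session; forced after the design review: the handoff.
That leaves the retro with no forced order relative to the design review — 1.

1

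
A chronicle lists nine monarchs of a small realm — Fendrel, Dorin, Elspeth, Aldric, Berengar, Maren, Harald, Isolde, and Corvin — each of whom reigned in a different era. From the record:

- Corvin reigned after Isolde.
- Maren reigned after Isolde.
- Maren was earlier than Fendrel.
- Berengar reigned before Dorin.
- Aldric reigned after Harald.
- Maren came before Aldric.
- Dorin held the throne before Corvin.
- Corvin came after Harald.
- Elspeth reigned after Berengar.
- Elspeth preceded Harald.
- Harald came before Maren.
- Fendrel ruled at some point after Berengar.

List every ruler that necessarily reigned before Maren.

Directly stated before Maren: Harald and Isolde.
Berengar reaches Maren via Berengar → Elspeth → Harald → Maren.
Elspeth reaches Maren via Elspeth → Harald → Maren.
No chain forces Dorin (or any of the others) ahead of Maren.

Berengar, Elspeth, Harald, Isolde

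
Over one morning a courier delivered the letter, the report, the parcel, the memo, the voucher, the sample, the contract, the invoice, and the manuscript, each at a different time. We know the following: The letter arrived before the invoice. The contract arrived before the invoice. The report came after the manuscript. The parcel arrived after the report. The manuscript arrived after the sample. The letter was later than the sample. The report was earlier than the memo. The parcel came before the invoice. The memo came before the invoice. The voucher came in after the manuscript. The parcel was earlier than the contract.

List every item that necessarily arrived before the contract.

the manuscript, the parcel, the report, the sample

Directly stated before the contract: the parcel.
The manuscript reaches the contract via the manuscript → the report → the parcel → the contract.
The report reaches the contract via the report → the parcel → the contract.
The sample reaches the contract via the sample → the manuscript → the report → the parcel → the contract.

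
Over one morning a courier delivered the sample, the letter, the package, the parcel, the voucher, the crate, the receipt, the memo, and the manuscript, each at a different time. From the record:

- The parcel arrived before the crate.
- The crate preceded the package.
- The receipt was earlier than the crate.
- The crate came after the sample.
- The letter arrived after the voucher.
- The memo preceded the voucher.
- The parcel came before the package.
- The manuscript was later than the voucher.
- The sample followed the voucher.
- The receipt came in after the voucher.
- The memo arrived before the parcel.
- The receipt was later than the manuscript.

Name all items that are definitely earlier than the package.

Directly stated before the package: the crate and the parcel.
The manuscript reaches the package via the manuscript → the receipt → the crate → the package.
The memo reaches the package via the memo → the parcel → the package.
The receipt reaches the package via the receipt → the crate → the package.
Likewise the sample and the voucher each reach the package by chaining the stated constraints.
No chain forces the letter ahead of the package.

the crate, the manuscript, the memo, the parcel, the receipt, the sample, the voucher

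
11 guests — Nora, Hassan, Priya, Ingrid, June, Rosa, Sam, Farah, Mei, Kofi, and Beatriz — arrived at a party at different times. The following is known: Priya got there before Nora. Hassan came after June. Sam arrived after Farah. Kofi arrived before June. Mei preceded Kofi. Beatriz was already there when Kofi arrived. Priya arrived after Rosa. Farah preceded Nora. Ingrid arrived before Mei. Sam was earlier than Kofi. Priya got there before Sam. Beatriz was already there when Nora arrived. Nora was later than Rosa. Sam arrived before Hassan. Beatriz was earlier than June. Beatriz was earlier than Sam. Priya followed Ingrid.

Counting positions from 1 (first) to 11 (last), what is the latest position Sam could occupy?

Sam must come before Hassan, June, and Kofi — 3 guests forced after them.
Everything else can be placed before Sam in some valid order, so Sam can sit as late as position 11 − 3 = 8.

8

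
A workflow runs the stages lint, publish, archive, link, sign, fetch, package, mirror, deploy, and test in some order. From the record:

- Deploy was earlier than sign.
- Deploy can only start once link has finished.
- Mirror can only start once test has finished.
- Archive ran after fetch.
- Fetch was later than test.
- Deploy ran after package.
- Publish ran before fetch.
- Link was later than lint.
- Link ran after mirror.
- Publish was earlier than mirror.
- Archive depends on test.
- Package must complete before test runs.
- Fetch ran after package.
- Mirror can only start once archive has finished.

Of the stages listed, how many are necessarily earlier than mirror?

Directly stated before mirror: archive, publish, and test.
Fetch reaches mirror via fetch → archive → mirror.
Package reaches mirror via package → test → mirror.
That's archive, fetch, package, publish, and test — 5 in all.

5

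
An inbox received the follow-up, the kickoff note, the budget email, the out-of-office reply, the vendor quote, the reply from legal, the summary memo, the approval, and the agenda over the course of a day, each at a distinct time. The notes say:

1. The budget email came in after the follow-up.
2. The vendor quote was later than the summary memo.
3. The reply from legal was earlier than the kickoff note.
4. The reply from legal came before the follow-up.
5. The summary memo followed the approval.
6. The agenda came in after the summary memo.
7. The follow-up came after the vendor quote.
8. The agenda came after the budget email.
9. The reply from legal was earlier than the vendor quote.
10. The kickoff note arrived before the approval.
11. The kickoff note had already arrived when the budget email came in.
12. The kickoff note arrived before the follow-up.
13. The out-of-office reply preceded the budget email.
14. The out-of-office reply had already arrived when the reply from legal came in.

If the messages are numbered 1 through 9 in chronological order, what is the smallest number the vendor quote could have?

The approval, the kickoff note, the out-of-office reply, the reply from legal, and the summary memo must all come before the vendor quote — 5 forced predecessors.
Nothing else is forced ahead of the vendor quote, so its earliest slot is position 5 + 1 = 6.

6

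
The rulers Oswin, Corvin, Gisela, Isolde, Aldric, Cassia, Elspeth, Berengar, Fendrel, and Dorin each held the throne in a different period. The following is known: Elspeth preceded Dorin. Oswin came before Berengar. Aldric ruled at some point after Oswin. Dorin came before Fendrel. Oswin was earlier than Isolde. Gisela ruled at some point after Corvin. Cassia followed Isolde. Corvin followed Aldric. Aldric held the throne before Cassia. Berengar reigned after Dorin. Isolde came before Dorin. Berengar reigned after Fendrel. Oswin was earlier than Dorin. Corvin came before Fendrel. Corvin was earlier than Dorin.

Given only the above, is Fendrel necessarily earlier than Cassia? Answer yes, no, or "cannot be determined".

cannot be determined

No chain of stated constraints runs from Fendrel to Cassia, and none runs from Cassia to Fendrel either.
So the relative order of Fendrel and Cassia is not fixed by the given facts.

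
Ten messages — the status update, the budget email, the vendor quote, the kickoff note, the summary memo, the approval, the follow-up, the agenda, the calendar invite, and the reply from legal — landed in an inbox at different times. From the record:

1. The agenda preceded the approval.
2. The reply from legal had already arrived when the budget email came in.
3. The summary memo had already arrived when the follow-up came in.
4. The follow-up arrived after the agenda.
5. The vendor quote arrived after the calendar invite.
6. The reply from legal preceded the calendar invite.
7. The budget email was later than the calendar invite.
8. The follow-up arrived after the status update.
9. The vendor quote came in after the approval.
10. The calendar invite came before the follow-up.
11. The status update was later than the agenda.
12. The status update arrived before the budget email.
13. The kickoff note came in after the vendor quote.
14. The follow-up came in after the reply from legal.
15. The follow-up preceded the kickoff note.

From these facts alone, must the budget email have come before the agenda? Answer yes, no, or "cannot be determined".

Tracing the constraints gives the agenda → the status update → the budget email, so the agenda must come before the budget email.
That means the budget email cannot be before the agenda.

no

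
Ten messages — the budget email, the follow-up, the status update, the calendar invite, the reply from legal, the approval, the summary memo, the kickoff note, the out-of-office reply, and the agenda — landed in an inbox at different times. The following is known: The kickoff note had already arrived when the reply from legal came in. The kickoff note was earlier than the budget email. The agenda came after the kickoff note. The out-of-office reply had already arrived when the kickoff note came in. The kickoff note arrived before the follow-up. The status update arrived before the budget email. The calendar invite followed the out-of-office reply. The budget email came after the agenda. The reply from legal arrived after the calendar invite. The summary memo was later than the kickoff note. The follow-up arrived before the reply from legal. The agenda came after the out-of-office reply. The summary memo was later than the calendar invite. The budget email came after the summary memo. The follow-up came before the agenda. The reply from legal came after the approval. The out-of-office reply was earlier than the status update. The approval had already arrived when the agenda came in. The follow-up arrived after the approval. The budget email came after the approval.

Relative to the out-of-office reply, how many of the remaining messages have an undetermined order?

Forced after the out-of-office reply: the agenda, the budget email, the calendar invite, the follow-up, the kickoff note, the reply from legal, the status update, and the summary memo.
That leaves the approval with no forced order relative to the out-of-office reply — 1.

1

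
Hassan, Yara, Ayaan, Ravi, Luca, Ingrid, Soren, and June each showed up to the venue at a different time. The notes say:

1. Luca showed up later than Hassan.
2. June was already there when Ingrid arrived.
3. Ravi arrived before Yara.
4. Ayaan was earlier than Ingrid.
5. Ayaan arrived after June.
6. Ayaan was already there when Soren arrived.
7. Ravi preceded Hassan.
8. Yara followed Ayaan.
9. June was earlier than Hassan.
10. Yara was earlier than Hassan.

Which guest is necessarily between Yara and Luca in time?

Hassan

Tracing the constraints gives Yara → Hassan → Luca, so Hassan sits after Yara and before Luca.
No other guest is forced both after Yara and before Luca.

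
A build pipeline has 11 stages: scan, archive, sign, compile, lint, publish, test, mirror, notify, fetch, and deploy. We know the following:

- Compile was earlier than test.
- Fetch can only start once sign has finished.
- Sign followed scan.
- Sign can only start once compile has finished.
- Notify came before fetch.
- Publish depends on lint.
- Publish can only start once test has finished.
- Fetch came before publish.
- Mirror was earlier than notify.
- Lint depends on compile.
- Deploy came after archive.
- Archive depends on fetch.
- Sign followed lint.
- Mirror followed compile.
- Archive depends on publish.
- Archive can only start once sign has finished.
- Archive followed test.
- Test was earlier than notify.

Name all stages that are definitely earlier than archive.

compile, fetch, lint, mirror, notify, publish, scan, sign, test

Directly stated before archive: fetch, publish, sign, and test.
Compile reaches archive via compile → sign → archive.
Lint reaches archive via lint → publish → archive.
Mirror reaches archive via mirror → notify → fetch → archive.
Likewise notify and scan each reach archive by chaining the stated constraints.
No chain forces deploy ahead of archive.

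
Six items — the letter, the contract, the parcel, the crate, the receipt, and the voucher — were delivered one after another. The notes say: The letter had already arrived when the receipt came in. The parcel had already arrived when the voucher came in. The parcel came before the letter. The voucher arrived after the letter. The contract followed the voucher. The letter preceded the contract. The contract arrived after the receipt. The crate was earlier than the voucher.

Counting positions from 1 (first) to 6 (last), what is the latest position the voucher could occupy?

5

The voucher must come before the contract — 1 item forced after it.
Everything else can be placed before the voucher in some valid order, so the voucher can sit as late as position 6 − 1 = 5.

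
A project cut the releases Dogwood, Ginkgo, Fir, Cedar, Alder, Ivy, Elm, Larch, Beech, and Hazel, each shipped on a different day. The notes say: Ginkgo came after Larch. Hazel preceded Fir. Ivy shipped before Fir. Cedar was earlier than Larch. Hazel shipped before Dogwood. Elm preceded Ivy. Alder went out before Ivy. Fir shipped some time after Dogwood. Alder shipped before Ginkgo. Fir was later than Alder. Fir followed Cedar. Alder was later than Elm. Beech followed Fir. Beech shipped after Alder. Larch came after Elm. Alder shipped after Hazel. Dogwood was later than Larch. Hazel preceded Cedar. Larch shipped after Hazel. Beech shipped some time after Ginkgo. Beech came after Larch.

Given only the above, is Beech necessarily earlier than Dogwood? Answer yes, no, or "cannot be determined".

no

Tracing the constraints gives Dogwood → Fir → Beech, so Dogwood must come before Beech.
That means Beech cannot be before Dogwood.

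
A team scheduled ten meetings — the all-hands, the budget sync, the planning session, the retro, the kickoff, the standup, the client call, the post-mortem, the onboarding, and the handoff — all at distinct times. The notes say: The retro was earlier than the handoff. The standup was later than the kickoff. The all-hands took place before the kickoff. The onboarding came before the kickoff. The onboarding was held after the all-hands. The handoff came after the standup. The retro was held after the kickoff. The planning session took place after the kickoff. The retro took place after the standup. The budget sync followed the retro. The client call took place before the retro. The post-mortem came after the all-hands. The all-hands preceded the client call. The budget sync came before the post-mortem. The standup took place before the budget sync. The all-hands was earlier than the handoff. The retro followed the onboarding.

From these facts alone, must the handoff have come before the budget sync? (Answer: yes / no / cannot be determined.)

cannot be determined

No chain of stated constraints runs from the handoff to the budget sync, and none runs from the budget sync to the handoff either.
So the relative order of the handoff and the budget sync is not fixed by the given facts.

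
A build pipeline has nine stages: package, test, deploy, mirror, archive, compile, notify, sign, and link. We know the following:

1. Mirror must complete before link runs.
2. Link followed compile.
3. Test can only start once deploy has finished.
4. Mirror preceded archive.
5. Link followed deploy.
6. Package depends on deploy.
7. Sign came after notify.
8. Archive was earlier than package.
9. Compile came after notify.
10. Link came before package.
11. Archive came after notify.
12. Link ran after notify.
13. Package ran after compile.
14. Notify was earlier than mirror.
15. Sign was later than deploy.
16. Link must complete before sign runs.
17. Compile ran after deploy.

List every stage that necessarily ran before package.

archive, compile, deploy, link, mirror, notify

Directly stated before package: archive, compile, deploy, and link.
Mirror reaches package via mirror → archive → package.
Notify reaches package via notify → compile → package.
No chain forces sign (or any of the others) ahead of package.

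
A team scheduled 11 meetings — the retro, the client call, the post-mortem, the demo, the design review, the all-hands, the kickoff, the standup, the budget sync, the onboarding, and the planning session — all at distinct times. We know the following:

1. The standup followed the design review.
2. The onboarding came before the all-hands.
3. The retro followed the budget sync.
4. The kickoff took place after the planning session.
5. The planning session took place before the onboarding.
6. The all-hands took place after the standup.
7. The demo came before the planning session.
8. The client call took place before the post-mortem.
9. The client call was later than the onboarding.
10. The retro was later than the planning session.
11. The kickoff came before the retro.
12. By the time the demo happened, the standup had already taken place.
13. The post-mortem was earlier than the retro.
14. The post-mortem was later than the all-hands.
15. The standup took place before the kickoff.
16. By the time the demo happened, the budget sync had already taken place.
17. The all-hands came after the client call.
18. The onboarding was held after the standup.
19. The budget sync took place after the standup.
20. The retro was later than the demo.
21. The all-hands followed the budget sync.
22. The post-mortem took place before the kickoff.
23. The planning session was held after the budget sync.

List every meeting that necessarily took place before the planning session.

Directly stated before the planning session: the budget sync and the demo.
The design review reaches the planning session via the design review → the standup → the budget sync → the planning session.
The standup reaches the planning session via the standup → the budget sync → the planning session.
No chain forces the kickoff (or any of the others) ahead of the planning session.

the budget sync, the demo, the design review, the standup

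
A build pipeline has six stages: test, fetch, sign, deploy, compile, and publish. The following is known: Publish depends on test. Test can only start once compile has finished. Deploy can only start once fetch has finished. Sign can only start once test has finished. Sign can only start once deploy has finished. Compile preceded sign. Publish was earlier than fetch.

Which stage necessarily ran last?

Every other stage has a chain of constraints placing it before sign, so sign is last.

sign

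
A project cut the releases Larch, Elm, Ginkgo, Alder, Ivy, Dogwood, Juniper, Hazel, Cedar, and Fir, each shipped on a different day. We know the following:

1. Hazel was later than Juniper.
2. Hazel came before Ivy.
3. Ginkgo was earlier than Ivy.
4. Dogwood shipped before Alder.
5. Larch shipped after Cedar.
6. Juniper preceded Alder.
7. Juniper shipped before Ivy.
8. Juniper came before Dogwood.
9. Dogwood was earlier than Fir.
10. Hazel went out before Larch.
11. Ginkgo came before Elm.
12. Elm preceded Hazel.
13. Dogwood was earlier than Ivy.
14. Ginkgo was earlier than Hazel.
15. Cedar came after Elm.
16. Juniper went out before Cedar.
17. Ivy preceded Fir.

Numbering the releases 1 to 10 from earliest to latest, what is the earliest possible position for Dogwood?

Juniper must come before Dogwood — 1 forced predecessor.
Nothing else is forced ahead of Dogwood, so its earliest slot is position 1 + 1 = 2.

2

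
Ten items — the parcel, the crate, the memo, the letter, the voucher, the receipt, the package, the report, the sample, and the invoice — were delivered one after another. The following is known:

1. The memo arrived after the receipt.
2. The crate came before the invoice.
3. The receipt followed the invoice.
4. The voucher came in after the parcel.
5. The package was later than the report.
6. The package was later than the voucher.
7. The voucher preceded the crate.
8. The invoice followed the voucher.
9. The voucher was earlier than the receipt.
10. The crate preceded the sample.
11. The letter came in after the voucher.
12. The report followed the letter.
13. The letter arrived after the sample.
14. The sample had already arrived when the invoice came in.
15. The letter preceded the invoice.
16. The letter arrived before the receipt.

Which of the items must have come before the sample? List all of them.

the crate, the parcel, the voucher

Directly stated before the sample: the crate.
The parcel reaches the sample via the parcel → the voucher → the crate → the sample.
The voucher reaches the sample via the voucher → the crate → the sample.
No chain forces the letter (or any of the others) ahead of the sample.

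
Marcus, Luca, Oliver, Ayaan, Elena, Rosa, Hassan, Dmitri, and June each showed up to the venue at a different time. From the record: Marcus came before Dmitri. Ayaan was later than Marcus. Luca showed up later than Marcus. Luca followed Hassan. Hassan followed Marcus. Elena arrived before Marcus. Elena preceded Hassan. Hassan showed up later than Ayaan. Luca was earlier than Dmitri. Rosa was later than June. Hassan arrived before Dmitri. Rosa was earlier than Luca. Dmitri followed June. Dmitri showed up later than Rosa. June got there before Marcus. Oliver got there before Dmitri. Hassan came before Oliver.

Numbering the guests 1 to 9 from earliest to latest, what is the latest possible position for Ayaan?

5

Ayaan must come before Dmitri, Hassan, Luca, and Oliver — 4 guests forced after them.
Everything else can be placed before Ayaan in some valid order, so Ayaan can sit as late as position 9 − 4 = 5.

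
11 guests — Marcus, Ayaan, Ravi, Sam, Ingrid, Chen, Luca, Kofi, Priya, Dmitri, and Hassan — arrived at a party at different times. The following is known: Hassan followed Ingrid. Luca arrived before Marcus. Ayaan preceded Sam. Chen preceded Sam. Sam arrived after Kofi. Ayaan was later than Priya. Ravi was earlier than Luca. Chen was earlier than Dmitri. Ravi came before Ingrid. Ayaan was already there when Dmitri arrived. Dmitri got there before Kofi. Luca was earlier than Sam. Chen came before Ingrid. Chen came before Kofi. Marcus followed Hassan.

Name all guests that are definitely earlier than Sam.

Directly stated before Sam: Ayaan, Chen, Kofi, and Luca.
Dmitri reaches Sam via Dmitri → Kofi → Sam.
Priya reaches Sam via Priya → Ayaan → Sam.
Ravi reaches Sam via Ravi → Luca → Sam.

Ayaan, Chen, Dmitri, Kofi, Luca, Priya, Ravi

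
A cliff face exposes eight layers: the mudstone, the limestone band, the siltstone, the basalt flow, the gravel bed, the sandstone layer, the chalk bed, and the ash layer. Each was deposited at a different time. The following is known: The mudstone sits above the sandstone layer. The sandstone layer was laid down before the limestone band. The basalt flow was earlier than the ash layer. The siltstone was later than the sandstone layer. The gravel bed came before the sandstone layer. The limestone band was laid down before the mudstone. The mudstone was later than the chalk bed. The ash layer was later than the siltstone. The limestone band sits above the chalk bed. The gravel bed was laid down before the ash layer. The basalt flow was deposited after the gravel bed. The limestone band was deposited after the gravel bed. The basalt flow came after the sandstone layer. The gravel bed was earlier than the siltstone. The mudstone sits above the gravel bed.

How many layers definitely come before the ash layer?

Directly stated before the ash layer: the basalt flow, the gravel bed, and the siltstone.
The sandstone layer reaches the ash layer via the sandstone layer → the siltstone → the ash layer.
No chain forces the mudstone (or any of the others) ahead of the ash layer.
That's the basalt flow, the gravel bed, the sandstone layer, and the siltstone — 4 in all.

4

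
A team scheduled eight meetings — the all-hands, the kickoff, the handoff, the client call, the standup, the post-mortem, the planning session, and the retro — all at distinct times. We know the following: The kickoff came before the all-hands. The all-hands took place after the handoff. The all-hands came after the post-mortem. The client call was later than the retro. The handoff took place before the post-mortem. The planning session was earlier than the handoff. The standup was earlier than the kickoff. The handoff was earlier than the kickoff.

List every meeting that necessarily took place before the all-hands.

Directly stated before the all-hands: the handoff, the kickoff, and the post-mortem.
The planning session reaches the all-hands via the planning session → the handoff → the all-hands.
The standup reaches the all-hands via the standup → the kickoff → the all-hands.
No chain forces the retro (or any of the others) ahead of the all-hands.

the handoff, the kickoff, the planning session, the post-mortem, the standup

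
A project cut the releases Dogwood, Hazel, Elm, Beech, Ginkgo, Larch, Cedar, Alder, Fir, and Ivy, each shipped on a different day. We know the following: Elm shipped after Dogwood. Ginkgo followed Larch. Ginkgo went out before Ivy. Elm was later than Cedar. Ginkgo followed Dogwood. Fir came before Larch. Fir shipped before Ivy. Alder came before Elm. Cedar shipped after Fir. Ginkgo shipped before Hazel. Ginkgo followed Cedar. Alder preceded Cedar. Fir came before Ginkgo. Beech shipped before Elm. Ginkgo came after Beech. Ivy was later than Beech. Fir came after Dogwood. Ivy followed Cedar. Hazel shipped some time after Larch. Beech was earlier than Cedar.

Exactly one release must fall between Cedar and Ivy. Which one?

Ginkgo

Tracing the constraints gives Cedar → Ginkgo → Ivy, so Ginkgo sits after Cedar and before Ivy.
No other release is forced both after Cedar and before Ivy.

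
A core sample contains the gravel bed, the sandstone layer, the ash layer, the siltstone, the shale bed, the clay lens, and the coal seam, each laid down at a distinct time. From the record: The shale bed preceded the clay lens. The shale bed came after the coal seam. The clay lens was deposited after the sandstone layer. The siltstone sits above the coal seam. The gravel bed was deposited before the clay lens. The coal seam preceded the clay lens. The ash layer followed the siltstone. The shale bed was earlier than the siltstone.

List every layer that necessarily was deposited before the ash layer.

Directly stated before the ash layer: the siltstone.
The coal seam reaches the ash layer via the coal seam → the siltstone → the ash layer.
The shale bed reaches the ash layer via the shale bed → the siltstone → the ash layer.

the coal seam, the shale bed, the siltstone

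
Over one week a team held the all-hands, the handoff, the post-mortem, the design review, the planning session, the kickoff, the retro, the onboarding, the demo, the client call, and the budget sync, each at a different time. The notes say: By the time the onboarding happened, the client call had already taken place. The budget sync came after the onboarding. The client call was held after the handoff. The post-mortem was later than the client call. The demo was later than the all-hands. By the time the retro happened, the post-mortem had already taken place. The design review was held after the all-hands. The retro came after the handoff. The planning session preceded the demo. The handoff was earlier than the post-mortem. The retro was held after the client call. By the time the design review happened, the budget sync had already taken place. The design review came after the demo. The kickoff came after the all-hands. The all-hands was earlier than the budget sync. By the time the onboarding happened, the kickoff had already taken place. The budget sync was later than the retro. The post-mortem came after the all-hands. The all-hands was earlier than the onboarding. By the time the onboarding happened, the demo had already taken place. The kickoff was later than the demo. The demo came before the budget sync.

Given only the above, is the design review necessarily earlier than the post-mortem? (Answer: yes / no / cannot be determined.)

Tracing the constraints gives the post-mortem → the retro → the budget sync → the design review, so the post-mortem must come before the design review.
That means the design review cannot be before the post-mortem.

no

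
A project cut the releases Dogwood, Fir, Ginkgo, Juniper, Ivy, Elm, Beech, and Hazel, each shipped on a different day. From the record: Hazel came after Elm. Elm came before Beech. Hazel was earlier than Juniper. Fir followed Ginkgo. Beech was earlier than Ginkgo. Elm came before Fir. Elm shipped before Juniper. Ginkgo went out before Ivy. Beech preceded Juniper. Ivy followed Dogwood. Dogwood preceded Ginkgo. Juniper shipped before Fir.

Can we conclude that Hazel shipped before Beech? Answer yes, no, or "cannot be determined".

No chain of stated constraints runs from Hazel to Beech, and none runs from Beech to Hazel either.
So the relative order of Hazel and Beech is not fixed by the given facts.

cannot be determined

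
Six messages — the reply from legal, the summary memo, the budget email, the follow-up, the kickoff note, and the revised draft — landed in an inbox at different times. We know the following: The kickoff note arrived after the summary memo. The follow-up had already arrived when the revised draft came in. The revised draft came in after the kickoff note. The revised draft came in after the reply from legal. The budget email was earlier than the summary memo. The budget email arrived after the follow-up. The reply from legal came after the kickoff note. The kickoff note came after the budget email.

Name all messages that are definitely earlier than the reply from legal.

the budget email, the follow-up, the kickoff note, the summary memo

Directly stated before the reply from legal: the kickoff note.
The budget email reaches the reply from legal via the budget email → the kickoff note → the reply from legal.
The follow-up reaches the reply from legal via the follow-up → the budget email → the kickoff note → the reply from legal.
The summary memo reaches the reply from legal via the summary memo → the kickoff note → the reply from legal.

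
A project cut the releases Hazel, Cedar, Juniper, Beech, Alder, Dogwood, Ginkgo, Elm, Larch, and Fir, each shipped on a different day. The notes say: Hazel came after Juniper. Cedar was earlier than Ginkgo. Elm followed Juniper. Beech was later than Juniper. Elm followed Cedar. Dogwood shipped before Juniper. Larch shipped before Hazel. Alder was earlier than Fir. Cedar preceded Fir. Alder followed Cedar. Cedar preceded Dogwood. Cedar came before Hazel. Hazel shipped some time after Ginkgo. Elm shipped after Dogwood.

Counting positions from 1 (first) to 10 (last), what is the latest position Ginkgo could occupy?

Ginkgo must come before Hazel — 1 release forced after it.
Everything else can be placed before Ginkgo in some valid order, so Ginkgo can sit as late as position 10 − 1 = 9.

9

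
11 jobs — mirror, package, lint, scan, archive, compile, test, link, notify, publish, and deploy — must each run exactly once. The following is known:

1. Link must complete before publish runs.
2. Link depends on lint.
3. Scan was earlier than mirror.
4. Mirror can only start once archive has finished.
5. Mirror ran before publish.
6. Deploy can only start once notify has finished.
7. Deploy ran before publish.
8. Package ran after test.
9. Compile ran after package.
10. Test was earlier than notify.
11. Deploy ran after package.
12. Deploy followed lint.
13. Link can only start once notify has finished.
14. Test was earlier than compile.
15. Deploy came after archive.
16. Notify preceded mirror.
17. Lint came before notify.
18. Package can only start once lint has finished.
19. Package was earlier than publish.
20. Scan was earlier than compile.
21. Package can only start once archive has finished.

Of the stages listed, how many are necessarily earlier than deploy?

5

Directly stated before deploy: archive, lint, notify, and package.
Test reaches deploy via test → package → deploy.
No chain forces compile (or any of the others) ahead of deploy.
That's archive, lint, notify, package, and test — 5 in all.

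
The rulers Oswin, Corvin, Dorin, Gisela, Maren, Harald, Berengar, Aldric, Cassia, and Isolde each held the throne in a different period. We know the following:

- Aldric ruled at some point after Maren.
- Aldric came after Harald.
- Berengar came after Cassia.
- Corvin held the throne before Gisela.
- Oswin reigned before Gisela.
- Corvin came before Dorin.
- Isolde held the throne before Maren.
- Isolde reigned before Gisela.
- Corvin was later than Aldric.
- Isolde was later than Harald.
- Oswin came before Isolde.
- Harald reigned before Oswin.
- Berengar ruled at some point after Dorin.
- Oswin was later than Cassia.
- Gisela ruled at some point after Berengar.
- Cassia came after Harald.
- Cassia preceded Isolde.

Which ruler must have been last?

Gisela

Every other ruler has a chain of constraints placing them before Gisela, so Gisela is last.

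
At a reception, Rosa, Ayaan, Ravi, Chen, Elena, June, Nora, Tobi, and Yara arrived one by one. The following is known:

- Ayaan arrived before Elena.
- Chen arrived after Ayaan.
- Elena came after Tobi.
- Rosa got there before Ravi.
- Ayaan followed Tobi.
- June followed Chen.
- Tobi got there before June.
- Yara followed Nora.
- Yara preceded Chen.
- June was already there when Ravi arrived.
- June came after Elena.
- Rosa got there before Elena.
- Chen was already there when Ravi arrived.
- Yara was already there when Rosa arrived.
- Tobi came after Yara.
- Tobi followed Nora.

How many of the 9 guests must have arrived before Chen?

Directly stated before Chen: Ayaan and Yara.
Nora reaches Chen via Nora → Yara → Chen.
Tobi reaches Chen via Tobi → Ayaan → Chen.
No chain forces June (or any of the others) ahead of Chen.
That's Ayaan, Nora, Tobi, and Yara — 4 in all.

4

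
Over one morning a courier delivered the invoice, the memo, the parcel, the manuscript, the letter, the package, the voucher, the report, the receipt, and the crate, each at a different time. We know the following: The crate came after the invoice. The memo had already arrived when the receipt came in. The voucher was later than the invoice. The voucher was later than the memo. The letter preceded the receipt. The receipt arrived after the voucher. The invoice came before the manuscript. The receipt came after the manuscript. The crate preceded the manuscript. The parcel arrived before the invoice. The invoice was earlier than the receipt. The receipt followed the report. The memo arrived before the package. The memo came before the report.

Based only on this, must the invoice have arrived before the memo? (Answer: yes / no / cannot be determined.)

No chain of stated constraints runs from the invoice to the memo, and none runs from the memo to the invoice either.
So the relative order of the invoice and the memo is not fixed by the given facts.

cannot be determined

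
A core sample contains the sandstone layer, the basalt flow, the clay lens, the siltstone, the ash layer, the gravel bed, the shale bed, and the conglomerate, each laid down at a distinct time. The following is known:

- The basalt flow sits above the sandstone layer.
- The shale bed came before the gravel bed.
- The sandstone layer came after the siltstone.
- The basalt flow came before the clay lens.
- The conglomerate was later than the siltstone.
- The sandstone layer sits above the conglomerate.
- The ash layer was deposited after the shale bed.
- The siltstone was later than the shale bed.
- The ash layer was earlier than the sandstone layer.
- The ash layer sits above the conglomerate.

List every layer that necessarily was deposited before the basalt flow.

the ash layer, the conglomerate, the sandstone layer, the shale bed, the siltstone

Directly stated before the basalt flow: the sandstone layer.
The ash layer reaches the basalt flow via the ash layer → the sandstone layer → the basalt flow.
The conglomerate reaches the basalt flow via the conglomerate → the sandstone layer → the basalt flow.
The shale bed reaches the basalt flow via the shale bed → the siltstone → the sandstone layer → the basalt flow.
Likewise the siltstone reaches the basalt flow by chaining the stated constraints.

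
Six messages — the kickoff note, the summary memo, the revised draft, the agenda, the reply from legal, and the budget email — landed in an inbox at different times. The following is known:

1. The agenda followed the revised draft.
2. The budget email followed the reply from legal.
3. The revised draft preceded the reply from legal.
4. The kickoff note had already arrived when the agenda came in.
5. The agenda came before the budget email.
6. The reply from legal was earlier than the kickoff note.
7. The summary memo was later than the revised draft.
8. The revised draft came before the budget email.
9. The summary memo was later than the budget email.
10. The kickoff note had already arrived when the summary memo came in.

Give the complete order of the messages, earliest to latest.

the revised draft, the reply from legal, the kickoff note, the agenda, the budget email, the summary memo

The constraints fix every adjacent pair, so only one ordering works:
the revised draft → the reply from legal → the kickoff note → the agenda → the budget email → the summary memo.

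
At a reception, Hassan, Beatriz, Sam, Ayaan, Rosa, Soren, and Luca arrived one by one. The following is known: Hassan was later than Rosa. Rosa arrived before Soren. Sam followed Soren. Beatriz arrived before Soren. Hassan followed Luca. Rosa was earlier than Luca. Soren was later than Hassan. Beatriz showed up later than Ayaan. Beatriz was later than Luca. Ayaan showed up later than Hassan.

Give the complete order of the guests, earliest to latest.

Rosa, Luca, Hassan, Ayaan, Beatriz, Soren, Sam

The constraints fix every adjacent pair, so only one ordering works:
Rosa → Luca → Hassan → Ayaan → Beatriz → Soren → Sam.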